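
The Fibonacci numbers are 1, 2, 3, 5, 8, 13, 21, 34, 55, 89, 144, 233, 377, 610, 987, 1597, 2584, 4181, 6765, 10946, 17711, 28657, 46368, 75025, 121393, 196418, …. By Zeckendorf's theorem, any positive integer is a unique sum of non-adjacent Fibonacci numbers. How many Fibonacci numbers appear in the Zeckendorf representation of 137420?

7

Repeatedly subtract the largest Fibonacci number that fits:
121393 ≤ 137420 < 196418, so take 121393; remainder 16027
10946 ≤ 16027 < 17711, so take 10946; remainder 5081
4181 ≤ 5081 < 6765, so take 4181; remainder 900
610 ≤ 900 < 987, so take 610; remainder 290
233 ≤ 290 < 377, so take 233; remainder 57
55 ≤ 57 < 89, so take 55; remainder 2
2 ≤ 2 < 3, so take 2; remainder 0
137420 = 121393 + 10946 + 4181 + 610 + 233 + 55 + 2, which has 7 terms.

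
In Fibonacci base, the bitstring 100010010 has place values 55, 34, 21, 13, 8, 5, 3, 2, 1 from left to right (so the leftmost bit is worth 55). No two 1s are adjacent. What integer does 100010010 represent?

65

Summing the place values of the 1 bits: 55 + 8 + 2 = 65.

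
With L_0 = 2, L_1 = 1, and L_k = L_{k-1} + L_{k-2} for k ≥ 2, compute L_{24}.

103682

Iterating the recurrence up to L_{20} = 15127 and L_{19} = 9349:
L_{21} = L_{20} + L_{19} = 15127 + 9349 = 24476
L_{22} = L_{21} + L_{20} = 24476 + 15127 = 39603
L_{23} = L_{22} + L_{21} = 39603 + 24476 = 64079
L_{24} = L_{23} + L_{22} = 64079 + 39603 = 103682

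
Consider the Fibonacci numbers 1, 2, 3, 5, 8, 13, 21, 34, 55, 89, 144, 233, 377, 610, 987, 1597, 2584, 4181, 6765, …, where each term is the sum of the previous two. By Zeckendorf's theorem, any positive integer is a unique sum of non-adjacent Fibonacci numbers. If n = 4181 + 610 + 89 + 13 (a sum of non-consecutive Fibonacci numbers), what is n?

4893

4181 + 610 + 89 + 13 = 4893.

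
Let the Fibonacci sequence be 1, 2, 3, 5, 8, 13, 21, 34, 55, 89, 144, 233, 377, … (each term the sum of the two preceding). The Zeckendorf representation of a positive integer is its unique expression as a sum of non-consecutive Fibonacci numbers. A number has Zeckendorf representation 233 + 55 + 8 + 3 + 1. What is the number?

233 + 55 + 8 + 3 + 1 = 300.

300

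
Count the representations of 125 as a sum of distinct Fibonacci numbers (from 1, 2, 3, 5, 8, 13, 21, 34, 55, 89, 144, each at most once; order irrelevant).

5

Starting from the Zeckendorf form and repeatedly splitting a term F_k into F_{k−1} + F_{k−2} (when neither is already used) reaches every representation.
125 = 89+34+2 = 89+21+13+2 = 89+21+8+5+2 = … (2 more), for 5 in all.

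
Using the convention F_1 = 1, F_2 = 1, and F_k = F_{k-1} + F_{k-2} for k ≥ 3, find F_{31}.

1346269

Iterating the recurrence up to F_{23} = 28657 and F_{22} = 17711:
F_{24} = F_{23} + F_{22} = 28657 + 17711 = 46368
F_{25} = F_{24} + F_{23} = 46368 + 28657 = 75025
F_{26} = F_{25} + F_{24} = 75025 + 46368 = 121393
F_{27} = F_{26} + F_{25} = 121393 + 75025 = 196418
F_{28} = F_{27} + F_{26} = 196418 + 121393 = 317811
F_{29} = F_{28} + F_{27} = 317811 + 196418 = 514229
F_{30} = F_{29} + F_{28} = 514229 + 317811 = 832040
F_{31} = F_{30} + F_{29} = 832040 + 514229 = 1346269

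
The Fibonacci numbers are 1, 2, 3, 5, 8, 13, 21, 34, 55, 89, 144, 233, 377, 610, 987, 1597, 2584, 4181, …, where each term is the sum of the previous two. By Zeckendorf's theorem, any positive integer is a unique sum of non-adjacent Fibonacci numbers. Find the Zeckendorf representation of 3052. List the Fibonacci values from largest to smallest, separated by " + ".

2584 + 377 + 89 + 2

2584 ≤ 3052 < 4181, so take 2584; remainder 468
377 ≤ 468 < 610, so take 377; remainder 91
89 ≤ 91 < 144, so take 89; remainder 2
2 ≤ 2 < 3, so take 2; remainder 0
So 3052 = 2584 + 377 + 89 + 2, with no two terms consecutive in the sequence.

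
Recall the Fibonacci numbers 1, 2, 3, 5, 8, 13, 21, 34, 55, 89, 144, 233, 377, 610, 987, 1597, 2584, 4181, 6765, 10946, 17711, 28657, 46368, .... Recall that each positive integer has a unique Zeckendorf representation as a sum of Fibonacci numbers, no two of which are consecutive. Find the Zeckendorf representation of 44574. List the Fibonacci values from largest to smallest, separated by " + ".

28657 ≤ 44574 < 46368, so take 28657; remainder 15917
10946 ≤ 15917 < 17711, so take 10946; remainder 4971
4181 ≤ 4971 < 6765, so take 4181; remainder 790
610 ≤ 790 < 987, so take 610; remainder 180
144 ≤ 180 < 233, so take 144; remainder 36
34 ≤ 36 < 55, so take 34; remainder 2
2 ≤ 2 < 3, so take 2; remainder 0
So 44574 = 28657 + 10946 + 4181 + 610 + 144 + 34 + 2, with no two terms consecutive in the sequence.

28657 + 10946 + 4181 + 610 + 144 + 34 + 2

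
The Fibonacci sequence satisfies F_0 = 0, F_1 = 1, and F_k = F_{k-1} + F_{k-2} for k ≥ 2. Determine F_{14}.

Iterating the recurrence up to F_{8} = 21 and F_{7} = 13:
F_{9} = F_{8} + F_{7} = 21 + 13 = 34
F_{10} = F_{9} + F_{8} = 34 + 21 = 55
F_{11} = F_{10} + F_{9} = 55 + 34 = 89
F_{12} = F_{11} + F_{10} = 89 + 55 = 144
F_{13} = F_{12} + F_{11} = 144 + 89 = 233
F_{14} = F_{13} + F_{12} = 233 + 144 = 377

377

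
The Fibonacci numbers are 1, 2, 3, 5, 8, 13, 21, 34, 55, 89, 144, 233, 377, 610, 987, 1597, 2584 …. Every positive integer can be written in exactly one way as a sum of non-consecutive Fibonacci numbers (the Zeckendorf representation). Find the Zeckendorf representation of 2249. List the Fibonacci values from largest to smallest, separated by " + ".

1597 ≤ 2249 < 2584, so take 1597; remainder 652
610 ≤ 652 < 987, so take 610; remainder 42
34 ≤ 42 < 55, so take 34; remainder 8
8 ≤ 8 < 13, so take 8; remainder 0
So 2249 = 1597 + 610 + 34 + 8, with no two terms consecutive in the sequence.

1597 + 610 + 34 + 8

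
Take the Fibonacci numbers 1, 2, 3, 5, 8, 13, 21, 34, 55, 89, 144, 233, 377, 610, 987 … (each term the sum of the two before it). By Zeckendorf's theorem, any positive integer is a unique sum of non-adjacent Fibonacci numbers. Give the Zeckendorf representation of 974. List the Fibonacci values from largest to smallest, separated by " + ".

Greedily peel off the largest Fibonacci term at each step:
974: greatest Fibonacci not exceeding it is 610, leaving 364
364: greatest Fibonacci not exceeding it is 233, leaving 131
131: greatest Fibonacci not exceeding it is 89, leaving 42
42: greatest Fibonacci not exceeding it is 34, leaving 8
8: greatest Fibonacci not exceeding it is 8, leaving 0
So 974 = 610 + 233 + 89 + 34 + 8, with no two terms consecutive in the sequence.

610 + 233 + 89 + 34 + 8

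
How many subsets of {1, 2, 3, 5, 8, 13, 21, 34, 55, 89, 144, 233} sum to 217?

Starting from the Zeckendorf form and repeatedly splitting a term F_k into F_{k−1} + F_{k−2} (when neither is already used) reaches every representation.
217 = 144+55+13+5 = 144+55+13+3+2 = 144+34+21+13+5 = 144+55+8+5+3+2 = … (5 more), for 9 in all.

9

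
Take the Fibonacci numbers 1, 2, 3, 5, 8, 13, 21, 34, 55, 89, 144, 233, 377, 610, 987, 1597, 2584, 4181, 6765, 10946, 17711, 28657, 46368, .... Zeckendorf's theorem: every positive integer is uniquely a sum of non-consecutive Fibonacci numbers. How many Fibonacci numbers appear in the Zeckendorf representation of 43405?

subtract 28657 from 43405: 14748 remains
subtract 10946 from 14748: 3802 remains
subtract 2584 from 3802: 1218 remains
subtract 987 from 1218: 231 remains
subtract 144 from 231: 87 remains
subtract 55 from 87: 32 remains
subtract 21 from 32: 11 remains
subtract 8 from 11: 3 remains
subtract 3 from 3: 0 remains
43405 = 28657 + 10946 + 2584 + 987 + 144 + 55 + 21 + 8 + 3, which has 9 terms.

9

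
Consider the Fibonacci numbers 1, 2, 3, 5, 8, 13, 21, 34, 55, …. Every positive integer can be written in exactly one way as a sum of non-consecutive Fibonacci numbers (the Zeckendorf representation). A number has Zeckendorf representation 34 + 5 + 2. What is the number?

34 + 5 + 2 = 41.

41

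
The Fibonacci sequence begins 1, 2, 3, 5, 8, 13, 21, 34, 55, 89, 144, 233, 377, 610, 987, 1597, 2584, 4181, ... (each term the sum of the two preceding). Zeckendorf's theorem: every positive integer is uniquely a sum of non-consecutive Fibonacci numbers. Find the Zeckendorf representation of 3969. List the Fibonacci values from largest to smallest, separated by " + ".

2584 + 987 + 377 + 21

3969: greatest Fibonacci not exceeding it is 2584, leaving 1385
1385: greatest Fibonacci not exceeding it is 987, leaving 398
398: greatest Fibonacci not exceeding it is 377, leaving 21
21: greatest Fibonacci not exceeding it is 21, leaving 0
So 3969 = 2584 + 987 + 377 + 21, with no two terms consecutive in the sequence.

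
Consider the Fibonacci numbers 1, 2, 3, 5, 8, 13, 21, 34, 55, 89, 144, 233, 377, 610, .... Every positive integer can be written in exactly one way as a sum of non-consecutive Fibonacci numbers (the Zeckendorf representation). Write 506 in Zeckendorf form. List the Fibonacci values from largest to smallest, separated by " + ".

Repeatedly subtract the largest Fibonacci number that fits:
506 − 377 = 129
129 − 89 = 40
40 − 34 = 6
6 − 5 = 1
1 − 1 = 0
So 506 = 377 + 89 + 34 + 5 + 1, with no two terms consecutive in the sequence.

377 + 89 + 34 + 5 + 1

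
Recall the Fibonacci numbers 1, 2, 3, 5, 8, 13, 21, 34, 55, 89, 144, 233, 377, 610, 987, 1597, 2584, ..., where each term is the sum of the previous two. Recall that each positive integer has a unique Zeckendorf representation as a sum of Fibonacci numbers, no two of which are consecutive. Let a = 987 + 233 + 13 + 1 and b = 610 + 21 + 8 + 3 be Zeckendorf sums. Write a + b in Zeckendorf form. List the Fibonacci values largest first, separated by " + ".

1597 + 233 + 34 + 8 + 3 + 1

The two numbers are 1234 and 642, so their sum is 1876.
largest Fibonacci ≤ 1876 is 1597; 1876 − 1597 = 279
largest Fibonacci ≤ 279 is 233; 279 − 233 = 46
largest Fibonacci ≤ 46 is 34; 46 − 34 = 12
largest Fibonacci ≤ 12 is 8; 12 − 8 = 4
largest Fibonacci ≤ 4 is 3; 4 − 3 = 1
largest Fibonacci ≤ 1 is 1; 1 − 1 = 0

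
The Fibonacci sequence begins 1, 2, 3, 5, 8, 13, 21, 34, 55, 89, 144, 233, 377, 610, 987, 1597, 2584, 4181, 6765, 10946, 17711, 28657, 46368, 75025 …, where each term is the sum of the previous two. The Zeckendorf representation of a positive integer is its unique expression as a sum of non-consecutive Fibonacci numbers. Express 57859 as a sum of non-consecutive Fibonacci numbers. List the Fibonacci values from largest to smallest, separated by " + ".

Repeatedly subtract the largest Fibonacci number that fits:
take 46368 (≤ 57859); 57859 − 46368 = 11491
take 10946 (≤ 11491); 11491 − 10946 = 545
take 377 (≤ 545); 545 − 377 = 168
take 144 (≤ 168); 168 − 144 = 24
take 21 (≤ 24); 24 − 21 = 3
take 3 (≤ 3); 3 − 3 = 0
So 57859 = 46368 + 10946 + 377 + 144 + 21 + 3, with no two terms consecutive in the sequence.

46368 + 10946 + 377 + 144 + 21 + 3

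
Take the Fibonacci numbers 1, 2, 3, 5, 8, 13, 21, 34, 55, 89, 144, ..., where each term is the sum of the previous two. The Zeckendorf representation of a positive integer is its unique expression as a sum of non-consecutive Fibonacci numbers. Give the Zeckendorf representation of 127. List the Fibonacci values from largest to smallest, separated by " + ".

127 − 89 = 38
38 − 34 = 4
4 − 3 = 1
1 − 1 = 0
So 127 = 89 + 34 + 3 + 1, with no two terms consecutive in the sequence.

89 + 34 + 3 + 1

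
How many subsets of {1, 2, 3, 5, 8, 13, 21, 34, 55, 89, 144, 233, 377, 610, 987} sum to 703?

Starting from the Zeckendorf form and repeatedly splitting a term F_k into F_{k−1} + F_{k−2} (when neither is already used) reaches every representation.
703 = 610+89+3+1 = 610+55+34+3+1 = 377+233+89+3+1 = 610+55+21+13+3+1 = … (7 more), for 11 in all.

11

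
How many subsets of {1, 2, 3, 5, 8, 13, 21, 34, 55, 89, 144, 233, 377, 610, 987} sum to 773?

773 = 610+144+13+5+1 = 610+144+13+3+2+1 = 610+89+55+13+5+1 = … (15 more), for 18 in all.

18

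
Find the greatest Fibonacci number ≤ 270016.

196418

196418 ≤ 270016 < 317811, so the largest Fibonacci number not exceeding 270016 is 196418.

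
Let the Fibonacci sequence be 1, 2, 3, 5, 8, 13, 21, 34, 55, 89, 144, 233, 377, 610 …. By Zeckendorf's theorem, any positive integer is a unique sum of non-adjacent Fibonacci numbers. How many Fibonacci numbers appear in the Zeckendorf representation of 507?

5

take 377 (≤ 507); 507 − 377 = 130
take 89 (≤ 130); 130 − 89 = 41
take 34 (≤ 41); 41 − 34 = 7
take 5 (≤ 7); 7 − 5 = 2
take 2 (≤ 2); 2 − 2 = 0
507 = 377 + 89 + 34 + 5 + 2, which has 5 terms.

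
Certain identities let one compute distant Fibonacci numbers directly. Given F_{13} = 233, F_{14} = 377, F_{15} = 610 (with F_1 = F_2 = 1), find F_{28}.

317811

By the addition formula F_{m+n} = F_m F_{n+1} + F_{m−1} F_n with m=15, n=13: F_{28} = 610·377 + 377·233 = 229970 + 87841 = 317811.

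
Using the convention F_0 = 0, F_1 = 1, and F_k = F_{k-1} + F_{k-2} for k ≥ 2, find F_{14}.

Iterating the recurrence up to F_{7} = 13 and F_{6} = 8:
F_{8} = F_{7} + F_{6} = 13 + 8 = 21
F_{9} = F_{8} + F_{7} = 21 + 13 = 34
F_{10} = F_{9} + F_{8} = 34 + 21 = 55
F_{11} = F_{10} + F_{9} = 55 + 34 = 89
F_{12} = F_{11} + F_{10} = 89 + 55 = 144
F_{13} = F_{12} + F_{11} = 144 + 89 = 233
F_{14} = F_{13} + F_{12} = 233 + 144 = 377

377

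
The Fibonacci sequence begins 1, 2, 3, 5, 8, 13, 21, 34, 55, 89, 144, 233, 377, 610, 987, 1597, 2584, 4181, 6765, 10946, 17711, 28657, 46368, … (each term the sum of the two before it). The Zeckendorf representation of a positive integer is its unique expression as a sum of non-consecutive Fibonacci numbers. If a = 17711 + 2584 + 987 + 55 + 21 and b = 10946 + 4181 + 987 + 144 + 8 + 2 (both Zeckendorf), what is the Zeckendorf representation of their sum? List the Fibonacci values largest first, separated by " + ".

28657 + 6765 + 1597 + 377 + 144 + 55 + 21 + 8 + 2

The two numbers are 21358 and 16268, so their sum is 37626.
37626: greatest Fibonacci not exceeding it is 28657, leaving 8969
8969: greatest Fibonacci not exceeding it is 6765, leaving 2204
2204: greatest Fibonacci not exceeding it is 1597, leaving 607
607: greatest Fibonacci not exceeding it is 377, leaving 230
230: greatest Fibonacci not exceeding it is 144, leaving 86
86: greatest Fibonacci not exceeding it is 55, leaving 31
31: greatest Fibonacci not exceeding it is 21, leaving 10
10: greatest Fibonacci not exceeding it is 8, leaving 2
2: greatest Fibonacci not exceeding it is 2, leaving 0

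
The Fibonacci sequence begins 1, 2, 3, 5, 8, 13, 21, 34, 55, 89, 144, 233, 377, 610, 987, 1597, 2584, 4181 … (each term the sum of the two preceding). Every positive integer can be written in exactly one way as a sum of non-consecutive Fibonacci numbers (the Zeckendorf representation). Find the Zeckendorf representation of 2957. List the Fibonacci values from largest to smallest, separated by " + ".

Greedily peel off the largest Fibonacci term at each step:
2584 ≤ 2957 < 4181, so take 2584; remainder 373
233 ≤ 373 < 377, so take 233; remainder 140
89 ≤ 140 < 144, so take 89; remainder 51
34 ≤ 51 < 55, so take 34; remainder 17
13 ≤ 17 < 21, so take 13; remainder 4
3 ≤ 4 < 5, so take 3; remainder 1
1 ≤ 1 < 2, so take 1; remainder 0
So 2957 = 2584 + 233 + 89 + 34 + 13 + 3 + 1, with no two terms consecutive in the sequence.

2584 + 233 + 89 + 34 + 13 + 3 + 1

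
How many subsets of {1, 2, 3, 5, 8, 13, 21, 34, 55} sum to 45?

6

45 = 34+8+3 = 34+8+2+1 = 21+13+8+3 = 34+5+3+2+1 = … (2 more), for 6 in all.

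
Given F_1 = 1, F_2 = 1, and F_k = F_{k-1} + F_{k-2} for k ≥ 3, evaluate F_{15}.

Iterating the recurrence up to F_{8} = 21 and F_{7} = 13:
F_{9} = F_{8} + F_{7} = 21 + 13 = 34
F_{10} = F_{9} + F_{8} = 34 + 21 = 55
F_{11} = F_{10} + F_{9} = 55 + 34 = 89
F_{12} = F_{11} + F_{10} = 89 + 55 = 144
F_{13} = F_{12} + F_{11} = 144 + 89 = 233
F_{14} = F_{13} + F_{12} = 233 + 144 = 377
F_{15} = F_{14} + F_{13} = 377 + 233 = 610

610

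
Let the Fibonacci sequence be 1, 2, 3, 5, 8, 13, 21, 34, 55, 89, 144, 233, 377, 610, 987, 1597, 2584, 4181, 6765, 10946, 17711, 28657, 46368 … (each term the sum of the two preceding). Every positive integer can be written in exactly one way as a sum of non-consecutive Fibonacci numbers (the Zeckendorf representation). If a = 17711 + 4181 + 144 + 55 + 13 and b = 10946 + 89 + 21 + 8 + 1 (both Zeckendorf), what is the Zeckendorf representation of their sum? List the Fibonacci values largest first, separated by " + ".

28657 + 4181 + 233 + 89 + 8 + 1

The two numbers are 22104 and 11065, so their sum is 33169.
Greedily peel off the largest Fibonacci term at each step:
take 28657 (≤ 33169); 33169 − 28657 = 4512
take 4181 (≤ 4512); 4512 − 4181 = 331
take 233 (≤ 331); 331 − 233 = 98
take 89 (≤ 98); 98 − 89 = 9
take 8 (≤ 9); 9 − 8 = 1
take 1 (≤ 1); 1 − 1 = 0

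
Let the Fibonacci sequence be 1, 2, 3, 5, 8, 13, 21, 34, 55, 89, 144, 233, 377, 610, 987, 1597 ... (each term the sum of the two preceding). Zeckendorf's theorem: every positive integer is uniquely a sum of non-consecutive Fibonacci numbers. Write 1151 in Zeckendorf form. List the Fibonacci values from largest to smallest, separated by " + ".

987 + 144 + 13 + 5 + 2

largest Fibonacci ≤ 1151 is 987; 1151 − 987 = 164
largest Fibonacci ≤ 164 is 144; 164 − 144 = 20
largest Fibonacci ≤ 20 is 13; 20 − 13 = 7
largest Fibonacci ≤ 7 is 5; 7 − 5 = 2
largest Fibonacci ≤ 2 is 2; 2 − 2 = 0
So 1151 = 987 + 144 + 13 + 5 + 2, with no two terms consecutive in the sequence.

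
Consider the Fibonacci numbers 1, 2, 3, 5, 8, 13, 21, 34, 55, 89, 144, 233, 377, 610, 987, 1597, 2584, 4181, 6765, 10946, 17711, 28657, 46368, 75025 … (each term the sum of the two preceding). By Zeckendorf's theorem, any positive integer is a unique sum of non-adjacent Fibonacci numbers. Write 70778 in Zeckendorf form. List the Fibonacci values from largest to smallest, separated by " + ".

largest Fibonacci ≤ 70778 is 46368; 70778 − 46368 = 24410
largest Fibonacci ≤ 24410 is 17711; 24410 − 17711 = 6699
largest Fibonacci ≤ 6699 is 4181; 6699 − 4181 = 2518
largest Fibonacci ≤ 2518 is 1597; 2518 − 1597 = 921
largest Fibonacci ≤ 921 is 610; 921 − 610 = 311
largest Fibonacci ≤ 311 is 233; 311 − 233 = 78
largest Fibonacci ≤ 78 is 55; 78 − 55 = 23
largest Fibonacci ≤ 23 is 21; 23 − 21 = 2
largest Fibonacci ≤ 2 is 2; 2 − 2 = 0
So 70778 = 46368 + 17711 + 4181 + 1597 + 610 + 233 + 55 + 21 + 2, with no two terms consecutive in the sequence.

46368 + 17711 + 4181 + 1597 + 610 + 233 + 55 + 21 + 2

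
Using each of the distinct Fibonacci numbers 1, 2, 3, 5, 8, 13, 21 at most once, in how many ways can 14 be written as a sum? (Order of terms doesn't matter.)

14 = 13+1 = 8+5+1 = 8+3+2+1 — 3 representations.

3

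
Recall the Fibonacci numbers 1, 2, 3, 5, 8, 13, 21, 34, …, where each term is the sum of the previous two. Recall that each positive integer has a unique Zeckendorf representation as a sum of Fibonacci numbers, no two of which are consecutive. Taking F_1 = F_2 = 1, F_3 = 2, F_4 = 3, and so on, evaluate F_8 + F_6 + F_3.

F_8 + F_6 + F_3 = 21 + 8 + 2 = 31.

31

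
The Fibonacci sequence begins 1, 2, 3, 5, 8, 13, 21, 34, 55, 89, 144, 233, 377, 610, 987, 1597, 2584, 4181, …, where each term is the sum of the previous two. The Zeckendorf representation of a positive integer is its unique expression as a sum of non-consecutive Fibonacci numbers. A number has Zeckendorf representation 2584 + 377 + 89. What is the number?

2584 + 377 + 89 = 3050.

3050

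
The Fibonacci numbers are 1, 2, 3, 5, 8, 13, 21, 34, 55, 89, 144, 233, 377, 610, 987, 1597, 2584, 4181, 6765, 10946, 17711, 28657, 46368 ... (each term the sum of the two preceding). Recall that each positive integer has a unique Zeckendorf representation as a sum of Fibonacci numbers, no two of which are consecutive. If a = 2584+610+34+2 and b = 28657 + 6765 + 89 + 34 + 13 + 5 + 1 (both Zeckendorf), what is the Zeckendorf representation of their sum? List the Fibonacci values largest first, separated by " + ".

28657 + 6765 + 2584 + 610 + 144 + 34

The two numbers are 3230 and 35564, so their sum is 38794.
38794: greatest Fibonacci not exceeding it is 28657, leaving 10137
10137: greatest Fibonacci not exceeding it is 6765, leaving 3372
3372: greatest Fibonacci not exceeding it is 2584, leaving 788
788: greatest Fibonacci not exceeding it is 610, leaving 178
178: greatest Fibonacci not exceeding it is 144, leaving 34
34: greatest Fibonacci not exceeding it is 34, leaving 0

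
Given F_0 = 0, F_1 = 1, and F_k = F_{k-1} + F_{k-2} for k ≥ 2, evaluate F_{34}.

Iterating the recurrence up to F_{26} = 121393 and F_{25} = 75025:
F_{27} = F_{26} + F_{25} = 121393 + 75025 = 196418
F_{28} = F_{27} + F_{26} = 196418 + 121393 = 317811
F_{29} = F_{28} + F_{27} = 317811 + 196418 = 514229
F_{30} = F_{29} + F_{28} = 514229 + 317811 = 832040
F_{31} = F_{30} + F_{29} = 832040 + 514229 = 1346269
F_{32} = F_{31} + F_{30} = 1346269 + 832040 = 2178309
F_{33} = F_{32} + F_{31} = 2178309 + 1346269 = 3524578
F_{34} = F_{33} + F_{32} = 3524578 + 2178309 = 5702887

5702887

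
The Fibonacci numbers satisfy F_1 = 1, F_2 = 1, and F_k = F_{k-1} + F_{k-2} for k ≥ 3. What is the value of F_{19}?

Iterating the recurrence up to F_{12} = 144 and F_{11} = 89:
F_{13} = F_{12} + F_{11} = 144 + 89 = 233
F_{14} = F_{13} + F_{12} = 233 + 144 = 377
F_{15} = F_{14} + F_{13} = 377 + 233 = 610
F_{16} = F_{15} + F_{14} = 610 + 377 = 987
F_{17} = F_{16} + F_{15} = 987 + 610 = 1597
F_{18} = F_{17} + F_{16} = 1597 + 987 = 2584
F_{19} = F_{18} + F_{17} = 2584 + 1597 = 4181

4181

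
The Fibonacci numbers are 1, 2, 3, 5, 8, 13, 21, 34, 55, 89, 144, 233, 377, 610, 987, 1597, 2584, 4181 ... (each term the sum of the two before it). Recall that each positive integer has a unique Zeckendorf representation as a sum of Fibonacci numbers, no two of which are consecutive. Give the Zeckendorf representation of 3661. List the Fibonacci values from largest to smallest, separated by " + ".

2584 + 987 + 89 + 1

Greedily peel off the largest Fibonacci term at each step:
3661 − 2584 = 1077
1077 − 987 = 90
90 − 89 = 1
1 − 1 = 0
So 3661 = 2584 + 987 + 89 + 1, with no two terms consecutive in the sequence.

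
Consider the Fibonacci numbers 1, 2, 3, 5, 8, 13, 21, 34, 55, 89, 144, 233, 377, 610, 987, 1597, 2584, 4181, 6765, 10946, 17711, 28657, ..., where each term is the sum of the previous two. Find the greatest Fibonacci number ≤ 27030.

17711 ≤ 27030 < 28657, so the largest Fibonacci number not exceeding 27030 is 17711.

17711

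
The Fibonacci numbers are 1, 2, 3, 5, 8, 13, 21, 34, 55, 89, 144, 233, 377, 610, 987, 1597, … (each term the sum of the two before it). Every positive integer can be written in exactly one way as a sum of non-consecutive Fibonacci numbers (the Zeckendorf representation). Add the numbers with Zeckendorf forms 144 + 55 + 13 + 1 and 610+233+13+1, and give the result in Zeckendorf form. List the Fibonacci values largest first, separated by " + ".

987 + 55 + 21 + 5 + 2

The two numbers are 213 and 857, so their sum is 1070.
Repeatedly subtract the largest Fibonacci number that fits:
largest Fibonacci ≤ 1070 is 987; 1070 − 987 = 83
largest Fibonacci ≤ 83 is 55; 83 − 55 = 28
largest Fibonacci ≤ 28 is 21; 28 − 21 = 7
largest Fibonacci ≤ 7 is 5; 7 − 5 = 2
largest Fibonacci ≤ 2 is 2; 2 − 2 = 0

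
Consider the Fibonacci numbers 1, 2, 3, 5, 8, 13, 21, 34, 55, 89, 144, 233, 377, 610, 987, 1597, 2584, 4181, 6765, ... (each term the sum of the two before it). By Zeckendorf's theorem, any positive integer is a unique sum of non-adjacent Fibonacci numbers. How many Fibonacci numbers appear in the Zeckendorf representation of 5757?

Greedily peel off the largest Fibonacci term at each step:
5757: greatest Fibonacci not exceeding it is 4181, leaving 1576
1576: greatest Fibonacci not exceeding it is 987, leaving 589
589: greatest Fibonacci not exceeding it is 377, leaving 212
212: greatest Fibonacci not exceeding it is 144, leaving 68
68: greatest Fibonacci not exceeding it is 55, leaving 13
13: greatest Fibonacci not exceeding it is 13, leaving 0
5757 = 4181 + 987 + 377 + 144 + 55 + 13, which has 6 terms.

6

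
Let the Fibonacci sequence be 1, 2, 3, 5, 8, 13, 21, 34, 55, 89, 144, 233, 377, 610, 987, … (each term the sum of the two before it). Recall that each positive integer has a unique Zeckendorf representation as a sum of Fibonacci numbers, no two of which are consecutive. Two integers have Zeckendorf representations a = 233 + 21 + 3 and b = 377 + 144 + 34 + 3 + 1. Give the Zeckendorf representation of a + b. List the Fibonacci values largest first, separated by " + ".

610 + 144 + 55 + 5 + 2

The two numbers are 257 and 559, so their sum is 816.
Greedily peel off the largest Fibonacci term at each step:
816: greatest Fibonacci not exceeding it is 610, leaving 206
206: greatest Fibonacci not exceeding it is 144, leaving 62
62: greatest Fibonacci not exceeding it is 55, leaving 7
7: greatest Fibonacci not exceeding it is 5, leaving 2
2: greatest Fibonacci not exceeding it is 2, leaving 0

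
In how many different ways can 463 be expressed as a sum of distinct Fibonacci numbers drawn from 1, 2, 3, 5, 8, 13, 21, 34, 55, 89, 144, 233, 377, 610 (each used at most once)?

9

Each representation comes from the Zeckendorf form by replacing some F_k with F_{k−1} + F_{k−2} where possible.
463 = 377+55+21+8+2 = 377+55+21+5+3+2 = 233+144+55+21+8+2 = 377+55+13+8+5+3+2 = … (5 more), for 9 in all.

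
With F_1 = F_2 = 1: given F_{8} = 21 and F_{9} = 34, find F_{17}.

1597

By F_{2k+1} = F_k² + F_{k+1}²: F_{17} = 21² + 34² = 441 + 1156 = 1597.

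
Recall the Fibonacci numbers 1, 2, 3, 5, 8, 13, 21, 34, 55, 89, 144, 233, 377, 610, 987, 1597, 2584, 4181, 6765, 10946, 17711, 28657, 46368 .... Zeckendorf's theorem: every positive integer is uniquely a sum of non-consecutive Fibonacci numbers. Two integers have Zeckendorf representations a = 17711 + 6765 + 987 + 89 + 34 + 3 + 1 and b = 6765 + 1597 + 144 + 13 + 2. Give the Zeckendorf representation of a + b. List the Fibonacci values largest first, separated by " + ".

The two numbers are 25590 and 8521, so their sum is 34111.
34111 − 28657 = 5454
5454 − 4181 = 1273
1273 − 987 = 286
286 − 233 = 53
53 − 34 = 19
19 − 13 = 6
6 − 5 = 1
1 − 1 = 0

28657 + 4181 + 987 + 233 + 34 + 13 + 5 + 1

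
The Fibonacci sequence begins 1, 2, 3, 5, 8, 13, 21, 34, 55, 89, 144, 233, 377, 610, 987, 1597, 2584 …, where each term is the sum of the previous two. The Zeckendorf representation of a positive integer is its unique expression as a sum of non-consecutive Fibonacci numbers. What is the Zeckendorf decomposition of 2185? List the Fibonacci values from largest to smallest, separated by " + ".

1597 + 377 + 144 + 55 + 8 + 3 + 1

Greedy algorithm:
2185 − 1597 = 588
588 − 377 = 211
211 − 144 = 67
67 − 55 = 12
12 − 8 = 4
4 − 3 = 1
1 − 1 = 0
So 2185 = 1597 + 377 + 144 + 55 + 8 + 3 + 1, with no two terms consecutive in the sequence.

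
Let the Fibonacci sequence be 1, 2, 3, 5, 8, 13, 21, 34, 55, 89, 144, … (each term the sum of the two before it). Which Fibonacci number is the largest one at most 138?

89

89 ≤ 138 < 144, so the largest Fibonacci number not exceeding 138 is 89.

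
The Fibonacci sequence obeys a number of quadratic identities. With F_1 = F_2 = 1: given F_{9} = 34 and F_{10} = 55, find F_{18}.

2584

By the doubling identity F_{2k} = F_k(2F_{k+1} − F_k): F_{18} = 34·(2·55 − 34) = 34·76 = 2584.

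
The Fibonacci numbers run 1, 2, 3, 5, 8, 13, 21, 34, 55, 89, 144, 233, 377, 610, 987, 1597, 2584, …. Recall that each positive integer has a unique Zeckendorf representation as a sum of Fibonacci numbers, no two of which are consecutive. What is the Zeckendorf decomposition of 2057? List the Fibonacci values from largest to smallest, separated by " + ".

1597 + 377 + 55 + 21 + 5 + 2

2057 − 1597 = 460
460 − 377 = 83
83 − 55 = 28
28 − 21 = 7
7 − 5 = 2
2 − 2 = 0
So 2057 = 1597 + 377 + 55 + 21 + 5 + 2, with no two terms consecutive in the sequence.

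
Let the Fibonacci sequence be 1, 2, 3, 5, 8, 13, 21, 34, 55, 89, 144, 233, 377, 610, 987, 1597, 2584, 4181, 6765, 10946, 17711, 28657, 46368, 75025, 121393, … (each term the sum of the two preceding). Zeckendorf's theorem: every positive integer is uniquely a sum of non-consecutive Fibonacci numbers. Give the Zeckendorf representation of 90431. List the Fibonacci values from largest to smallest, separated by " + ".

75025 + 10946 + 4181 + 233 + 34 + 8 + 3 + 1

75025 ≤ 90431 < 121393, so take 75025; remainder 15406
10946 ≤ 15406 < 17711, so take 10946; remainder 4460
4181 ≤ 4460 < 6765, so take 4181; remainder 279
233 ≤ 279 < 377, so take 233; remainder 46
34 ≤ 46 < 55, so take 34; remainder 12
8 ≤ 12 < 13, so take 8; remainder 4
3 ≤ 4 < 5, so take 3; remainder 1
1 ≤ 1 < 2, so take 1; remainder 0
So 90431 = 75025 + 10946 + 4181 + 233 + 34 + 8 + 3 + 1, with no two terms consecutive in the sequence.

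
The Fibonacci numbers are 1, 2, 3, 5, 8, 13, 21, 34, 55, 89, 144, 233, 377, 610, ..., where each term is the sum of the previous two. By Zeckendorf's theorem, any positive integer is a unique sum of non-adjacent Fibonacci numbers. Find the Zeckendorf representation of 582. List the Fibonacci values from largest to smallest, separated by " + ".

377 + 144 + 55 + 5 + 1

582: greatest Fibonacci not exceeding it is 377, leaving 205
205: greatest Fibonacci not exceeding it is 144, leaving 61
61: greatest Fibonacci not exceeding it is 55, leaving 6
6: greatest Fibonacci not exceeding it is 5, leaving 1
1: greatest Fibonacci not exceeding it is 1, leaving 0
So 582 = 377 + 144 + 55 + 5 + 1, with no two terms consecutive in the sequence.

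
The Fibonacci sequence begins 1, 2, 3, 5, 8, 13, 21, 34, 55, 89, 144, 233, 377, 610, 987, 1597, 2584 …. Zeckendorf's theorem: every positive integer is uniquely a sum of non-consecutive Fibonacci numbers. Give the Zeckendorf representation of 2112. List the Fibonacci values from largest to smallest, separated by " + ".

1597 + 377 + 89 + 34 + 13 + 2

largest Fibonacci ≤ 2112 is 1597; 2112 − 1597 = 515
largest Fibonacci ≤ 515 is 377; 515 − 377 = 138
largest Fibonacci ≤ 138 is 89; 138 − 89 = 49
largest Fibonacci ≤ 49 is 34; 49 − 34 = 15
largest Fibonacci ≤ 15 is 13; 15 − 13 = 2
largest Fibonacci ≤ 2 is 2; 2 − 2 = 0
So 2112 = 1597 + 377 + 89 + 34 + 13 + 2, with no two terms consecutive in the sequence.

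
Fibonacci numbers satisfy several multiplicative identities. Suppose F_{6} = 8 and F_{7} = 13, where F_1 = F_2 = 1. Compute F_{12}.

By the doubling identity F_{2k} = F_k(2F_{k+1} − F_k): F_{12} = 8·(2·13 − 8) = 8·18 = 144.

144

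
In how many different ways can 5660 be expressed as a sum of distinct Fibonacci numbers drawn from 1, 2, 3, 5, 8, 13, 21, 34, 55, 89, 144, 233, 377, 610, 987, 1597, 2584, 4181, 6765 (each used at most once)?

5660 = 4181+987+377+89+21+5 = 4181+987+377+89+21+3+2 = 4181+987+377+89+13+8+5 = 4181+987+377+55+34+21+5 = 4181+987+233+144+89+21+5 = … (43 more), for 48 in all.

48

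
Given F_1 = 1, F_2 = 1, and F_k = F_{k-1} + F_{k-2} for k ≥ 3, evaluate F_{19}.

4181

Iterating the recurrence up to F_{15} = 610 and F_{14} = 377:
F_{16} = F_{15} + F_{14} = 610 + 377 = 987
F_{17} = F_{16} + F_{15} = 987 + 610 = 1597
F_{18} = F_{17} + F_{16} = 1597 + 987 = 2584
F_{19} = F_{18} + F_{17} = 2584 + 1597 = 4181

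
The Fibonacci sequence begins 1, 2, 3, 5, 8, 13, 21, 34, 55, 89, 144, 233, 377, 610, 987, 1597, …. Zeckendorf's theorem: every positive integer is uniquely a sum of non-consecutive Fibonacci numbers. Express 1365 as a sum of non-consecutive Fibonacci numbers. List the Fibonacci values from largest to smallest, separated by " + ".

take 987 (≤ 1365); 1365 − 987 = 378
take 377 (≤ 378); 378 − 377 = 1
take 1 (≤ 1); 1 − 1 = 0
So 1365 = 987 + 377 + 1, with no two terms consecutive in the sequence.

987 + 377 + 1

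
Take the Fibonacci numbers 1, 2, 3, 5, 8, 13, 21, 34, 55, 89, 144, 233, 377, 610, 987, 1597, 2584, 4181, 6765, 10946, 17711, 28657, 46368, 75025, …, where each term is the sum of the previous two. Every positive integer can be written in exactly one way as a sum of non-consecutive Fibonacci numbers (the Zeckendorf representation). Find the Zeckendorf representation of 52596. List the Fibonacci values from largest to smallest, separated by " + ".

Greedily peel off the largest Fibonacci term at each step:
largest Fibonacci ≤ 52596 is 46368; 52596 − 46368 = 6228
largest Fibonacci ≤ 6228 is 4181; 6228 − 4181 = 2047
largest Fibonacci ≤ 2047 is 1597; 2047 − 1597 = 450
largest Fibonacci ≤ 450 is 377; 450 − 377 = 73
largest Fibonacci ≤ 73 is 55; 73 − 55 = 18
largest Fibonacci ≤ 18 is 13; 18 − 13 = 5
largest Fibonacci ≤ 5 is 5; 5 − 5 = 0
So 52596 = 46368 + 4181 + 1597 + 377 + 55 + 13 + 5, with no two terms consecutive in the sequence.

46368 + 4181 + 1597 + 377 + 55 + 13 + 5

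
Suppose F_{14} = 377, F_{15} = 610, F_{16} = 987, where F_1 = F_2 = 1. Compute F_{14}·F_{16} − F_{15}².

377·987 − 610² = 372099 − 372100 = -1. (Cassini's identity: F_{k−1}F_{k+1} − F_k² = (−1)^k.)

-1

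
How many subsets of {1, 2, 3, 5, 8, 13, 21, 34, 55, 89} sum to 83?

3

Each representation comes from the Zeckendorf form by replacing some F_k with F_{k−1} + F_{k−2} where possible.
83 = 55+21+5+2 = 55+13+8+5+2 = 34+21+13+8+5+2 — 3 representations.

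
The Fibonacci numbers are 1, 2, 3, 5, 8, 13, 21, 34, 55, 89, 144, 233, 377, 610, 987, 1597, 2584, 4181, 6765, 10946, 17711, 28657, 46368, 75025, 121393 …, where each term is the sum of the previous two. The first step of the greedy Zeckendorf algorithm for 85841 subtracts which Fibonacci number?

75025

75025 ≤ 85841 < 121393, so the largest Fibonacci number not exceeding 85841 is 75025.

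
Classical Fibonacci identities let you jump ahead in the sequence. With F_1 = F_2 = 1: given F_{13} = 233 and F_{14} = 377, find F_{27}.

196418

By F_{2k+1} = F_k² + F_{k+1}²: F_{27} = 233² + 377² = 54289 + 142129 = 196418.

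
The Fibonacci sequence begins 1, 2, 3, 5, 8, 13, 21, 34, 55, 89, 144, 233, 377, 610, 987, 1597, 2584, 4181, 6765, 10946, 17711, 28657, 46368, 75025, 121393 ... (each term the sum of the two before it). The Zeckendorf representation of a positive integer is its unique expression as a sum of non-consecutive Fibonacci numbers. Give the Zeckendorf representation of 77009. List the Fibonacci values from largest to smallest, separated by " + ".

77009: greatest Fibonacci not exceeding it is 75025, leaving 1984
1984: greatest Fibonacci not exceeding it is 1597, leaving 387
387: greatest Fibonacci not exceeding it is 377, leaving 10
10: greatest Fibonacci not exceeding it is 8, leaving 2
2: greatest Fibonacci not exceeding it is 2, leaving 0
So 77009 = 75025 + 1597 + 377 + 8 + 2, with no two terms consecutive in the sequence.

75025 + 1597 + 377 + 8 + 2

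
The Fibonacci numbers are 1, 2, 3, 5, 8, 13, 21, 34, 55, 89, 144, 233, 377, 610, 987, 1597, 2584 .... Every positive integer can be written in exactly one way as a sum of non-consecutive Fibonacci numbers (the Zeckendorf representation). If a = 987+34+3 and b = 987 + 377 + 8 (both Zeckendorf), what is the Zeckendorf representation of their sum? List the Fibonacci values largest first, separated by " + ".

1597 + 610 + 144 + 34 + 8 + 3

The two numbers are 1024 and 1372, so their sum is 2396.
Repeatedly subtract the largest Fibonacci number that fits:
take 1597 (≤ 2396); 2396 − 1597 = 799
take 610 (≤ 799); 799 − 610 = 189
take 144 (≤ 189); 189 − 144 = 45
take 34 (≤ 45); 45 − 34 = 11
take 8 (≤ 11); 11 − 8 = 3
take 3 (≤ 3); 3 − 3 = 0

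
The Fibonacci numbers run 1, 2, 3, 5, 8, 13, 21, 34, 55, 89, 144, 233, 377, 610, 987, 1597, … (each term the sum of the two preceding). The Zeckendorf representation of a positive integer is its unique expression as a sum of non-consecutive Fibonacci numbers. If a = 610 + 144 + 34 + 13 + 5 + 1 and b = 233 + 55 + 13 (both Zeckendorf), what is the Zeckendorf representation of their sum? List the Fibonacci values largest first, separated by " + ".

The two numbers are 807 and 301, so their sum is 1108.
Greedily peel off the largest Fibonacci term at each step:
subtract 987 from 1108: 121 remains
subtract 89 from 121: 32 remains
subtract 21 from 32: 11 remains
subtract 8 from 11: 3 remains
subtract 3 from 3: 0 remains

987 + 89 + 21 + 8 + 3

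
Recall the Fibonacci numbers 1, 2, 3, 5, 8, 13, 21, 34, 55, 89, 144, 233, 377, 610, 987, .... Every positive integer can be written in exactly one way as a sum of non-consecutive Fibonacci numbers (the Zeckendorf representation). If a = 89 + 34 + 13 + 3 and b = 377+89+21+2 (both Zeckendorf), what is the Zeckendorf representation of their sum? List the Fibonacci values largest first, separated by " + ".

610 + 13 + 5

The two numbers are 139 and 489, so their sum is 628.
610 ≤ 628 < 987, so take 610; remainder 18
13 ≤ 18 < 21, so take 13; remainder 5
5 ≤ 5 < 8, so take 5; remainder 0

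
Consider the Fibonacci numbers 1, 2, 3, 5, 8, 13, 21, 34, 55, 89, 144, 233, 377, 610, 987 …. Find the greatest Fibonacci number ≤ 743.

610 ≤ 743 < 987, so the largest Fibonacci number not exceeding 743 is 610.

610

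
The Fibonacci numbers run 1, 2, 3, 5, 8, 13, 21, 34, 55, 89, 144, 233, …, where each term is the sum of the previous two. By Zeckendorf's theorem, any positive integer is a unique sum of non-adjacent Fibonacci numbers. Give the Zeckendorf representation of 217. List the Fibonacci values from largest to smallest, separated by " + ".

144 + 55 + 13 + 5

Greedy algorithm:
144 ≤ 217 < 233, so take 144; remainder 73
55 ≤ 73 < 89, so take 55; remainder 18
13 ≤ 18 < 21, so take 13; remainder 5
5 ≤ 5 < 8, so take 5; remainder 0
So 217 = 144 + 55 + 13 + 5, with no two terms consecutive in the sequence.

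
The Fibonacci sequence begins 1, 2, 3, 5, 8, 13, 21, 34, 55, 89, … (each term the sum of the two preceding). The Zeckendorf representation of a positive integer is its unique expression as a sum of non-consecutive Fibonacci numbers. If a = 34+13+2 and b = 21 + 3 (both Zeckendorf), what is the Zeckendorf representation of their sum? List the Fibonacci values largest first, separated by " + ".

The two numbers are 49 and 24, so their sum is 73.
Greedy algorithm:
55 ≤ 73 < 89, so take 55; remainder 18
13 ≤ 18 < 21, so take 13; remainder 5
5 ≤ 5 < 8, so take 5; remainder 0

55 + 13 + 5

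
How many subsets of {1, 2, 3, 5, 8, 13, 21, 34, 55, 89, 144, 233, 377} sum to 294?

12

Starting from the Zeckendorf form and repeatedly splitting a term F_k into F_{k−1} + F_{k−2} (when neither is already used) reaches every representation.
294 = 233+55+5+1 = 233+55+3+2+1 = 233+34+21+5+1 = 144+89+55+5+1 = 233+34+21+3+2+1 = … (7 more), for 12 in all.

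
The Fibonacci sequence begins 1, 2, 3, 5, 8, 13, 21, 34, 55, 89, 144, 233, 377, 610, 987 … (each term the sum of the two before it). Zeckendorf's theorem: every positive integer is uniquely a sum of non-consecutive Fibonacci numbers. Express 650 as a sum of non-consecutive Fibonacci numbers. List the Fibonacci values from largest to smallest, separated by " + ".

610 + 34 + 5 + 1

largest Fibonacci ≤ 650 is 610; 650 − 610 = 40
largest Fibonacci ≤ 40 is 34; 40 − 34 = 6
largest Fibonacci ≤ 6 is 5; 6 − 5 = 1
largest Fibonacci ≤ 1 is 1; 1 − 1 = 0
So 650 = 610 + 34 + 5 + 1, with no two terms consecutive in the sequence.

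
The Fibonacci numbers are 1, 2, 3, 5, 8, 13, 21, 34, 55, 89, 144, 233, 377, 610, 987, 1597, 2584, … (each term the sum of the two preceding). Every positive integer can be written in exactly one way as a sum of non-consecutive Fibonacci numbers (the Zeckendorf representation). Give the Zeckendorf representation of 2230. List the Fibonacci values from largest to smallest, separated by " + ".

take 1597 (≤ 2230); 2230 − 1597 = 633
take 610 (≤ 633); 633 − 610 = 23
take 21 (≤ 23); 23 − 21 = 2
take 2 (≤ 2); 2 − 2 = 0
So 2230 = 1597 + 610 + 21 + 2, with no two terms consecutive in the sequence.

1597 + 610 + 21 + 2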